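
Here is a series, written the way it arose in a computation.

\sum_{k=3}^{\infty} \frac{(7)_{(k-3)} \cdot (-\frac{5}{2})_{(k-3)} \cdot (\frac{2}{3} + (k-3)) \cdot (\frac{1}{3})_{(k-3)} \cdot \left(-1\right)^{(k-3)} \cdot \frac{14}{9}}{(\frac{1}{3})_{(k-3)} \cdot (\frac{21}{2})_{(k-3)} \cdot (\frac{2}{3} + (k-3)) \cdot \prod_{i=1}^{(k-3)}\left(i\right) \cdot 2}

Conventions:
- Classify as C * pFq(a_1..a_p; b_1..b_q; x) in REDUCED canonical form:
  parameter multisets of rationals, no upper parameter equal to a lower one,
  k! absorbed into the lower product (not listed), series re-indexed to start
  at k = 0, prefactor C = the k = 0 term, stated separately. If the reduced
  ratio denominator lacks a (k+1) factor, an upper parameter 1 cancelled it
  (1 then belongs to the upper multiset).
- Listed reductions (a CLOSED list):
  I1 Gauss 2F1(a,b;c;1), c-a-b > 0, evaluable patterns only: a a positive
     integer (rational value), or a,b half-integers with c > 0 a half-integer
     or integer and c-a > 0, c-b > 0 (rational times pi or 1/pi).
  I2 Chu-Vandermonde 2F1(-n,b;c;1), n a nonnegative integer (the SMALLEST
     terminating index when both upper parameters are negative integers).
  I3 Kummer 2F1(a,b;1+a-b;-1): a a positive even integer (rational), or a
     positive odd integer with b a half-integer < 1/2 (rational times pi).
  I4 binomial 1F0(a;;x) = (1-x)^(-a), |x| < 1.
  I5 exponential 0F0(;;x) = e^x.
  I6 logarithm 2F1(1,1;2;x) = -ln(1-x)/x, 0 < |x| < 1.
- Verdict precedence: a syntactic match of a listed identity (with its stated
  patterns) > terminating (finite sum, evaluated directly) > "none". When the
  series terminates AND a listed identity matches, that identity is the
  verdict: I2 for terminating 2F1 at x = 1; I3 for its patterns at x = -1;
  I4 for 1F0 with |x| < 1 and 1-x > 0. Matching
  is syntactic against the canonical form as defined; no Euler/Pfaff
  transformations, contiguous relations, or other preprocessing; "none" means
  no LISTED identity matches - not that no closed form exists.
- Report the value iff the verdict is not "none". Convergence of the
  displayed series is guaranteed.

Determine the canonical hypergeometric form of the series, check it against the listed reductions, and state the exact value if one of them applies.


The tell: with t_0 = \frac{7}{9}, the constant factors (C = 7/9, x = -1) combine into one prefactor.
Term ratio: r(k) = -1 * (k-\frac{5}{2}) (k+7) / [(k+\frac{21}{2}) (k+1)] - poly over poly, x = -1 from leading terms; C = \frac{7}{9} at k = 0.

Prefactor \frac{7}{9}, argument -1: 2F1 with upper {-\frac{5}{2}, 7} over lower {\frac{21}{2}}. Verdict at x = -1: Kummer's theorem (I3) matches (x = -1; c = \frac{21}{2} equals 1+a-b for upper {-\frac{5}{2}, 7}: listed pattern). Its exact value is \frac{11316305}{12582912} \cdot \pi.


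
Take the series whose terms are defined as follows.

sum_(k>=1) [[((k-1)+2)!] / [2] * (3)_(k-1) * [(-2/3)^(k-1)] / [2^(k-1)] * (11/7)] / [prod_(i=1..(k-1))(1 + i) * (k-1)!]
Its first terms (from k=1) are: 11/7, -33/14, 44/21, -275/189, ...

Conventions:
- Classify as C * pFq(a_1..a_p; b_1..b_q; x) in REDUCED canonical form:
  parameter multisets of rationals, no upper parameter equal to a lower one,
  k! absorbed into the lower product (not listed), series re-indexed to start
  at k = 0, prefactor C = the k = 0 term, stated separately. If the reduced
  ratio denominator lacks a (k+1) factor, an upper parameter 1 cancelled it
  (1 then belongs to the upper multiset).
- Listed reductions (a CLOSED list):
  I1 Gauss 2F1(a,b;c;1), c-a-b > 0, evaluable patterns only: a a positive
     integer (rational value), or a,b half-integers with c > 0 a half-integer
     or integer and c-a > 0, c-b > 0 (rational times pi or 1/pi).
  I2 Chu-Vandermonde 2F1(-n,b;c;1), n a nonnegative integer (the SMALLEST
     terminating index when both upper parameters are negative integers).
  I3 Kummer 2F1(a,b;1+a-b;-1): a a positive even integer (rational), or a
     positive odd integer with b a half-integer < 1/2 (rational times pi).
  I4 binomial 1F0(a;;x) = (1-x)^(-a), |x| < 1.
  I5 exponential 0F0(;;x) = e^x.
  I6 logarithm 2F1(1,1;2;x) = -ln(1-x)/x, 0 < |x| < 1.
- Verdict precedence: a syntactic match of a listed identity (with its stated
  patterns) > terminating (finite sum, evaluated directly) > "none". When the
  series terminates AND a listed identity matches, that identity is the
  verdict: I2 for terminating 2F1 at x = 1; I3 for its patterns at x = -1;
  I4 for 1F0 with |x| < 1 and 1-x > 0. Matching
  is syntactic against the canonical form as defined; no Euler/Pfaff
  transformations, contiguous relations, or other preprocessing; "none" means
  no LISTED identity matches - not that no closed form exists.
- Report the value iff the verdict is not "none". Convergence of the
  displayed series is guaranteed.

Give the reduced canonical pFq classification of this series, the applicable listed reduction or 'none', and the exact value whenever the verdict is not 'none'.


With C = 11/7: the canonical form is 2F1(3, 3; 2; -1/3). Verdict: no listed reduction: x = -1/3 and upper {3, 3} fail every I1-I6 pattern.

Key observation: x = (-1/3) and the two k-th powers (prefactor 11/7) combine into one argument.
Term ratio: r(k) = (-1/3) * (k+3) (k+3) / [(k+2) (k+1)] - rational in k. x = (-1/3); t_0 = 11/7; negate the roots.


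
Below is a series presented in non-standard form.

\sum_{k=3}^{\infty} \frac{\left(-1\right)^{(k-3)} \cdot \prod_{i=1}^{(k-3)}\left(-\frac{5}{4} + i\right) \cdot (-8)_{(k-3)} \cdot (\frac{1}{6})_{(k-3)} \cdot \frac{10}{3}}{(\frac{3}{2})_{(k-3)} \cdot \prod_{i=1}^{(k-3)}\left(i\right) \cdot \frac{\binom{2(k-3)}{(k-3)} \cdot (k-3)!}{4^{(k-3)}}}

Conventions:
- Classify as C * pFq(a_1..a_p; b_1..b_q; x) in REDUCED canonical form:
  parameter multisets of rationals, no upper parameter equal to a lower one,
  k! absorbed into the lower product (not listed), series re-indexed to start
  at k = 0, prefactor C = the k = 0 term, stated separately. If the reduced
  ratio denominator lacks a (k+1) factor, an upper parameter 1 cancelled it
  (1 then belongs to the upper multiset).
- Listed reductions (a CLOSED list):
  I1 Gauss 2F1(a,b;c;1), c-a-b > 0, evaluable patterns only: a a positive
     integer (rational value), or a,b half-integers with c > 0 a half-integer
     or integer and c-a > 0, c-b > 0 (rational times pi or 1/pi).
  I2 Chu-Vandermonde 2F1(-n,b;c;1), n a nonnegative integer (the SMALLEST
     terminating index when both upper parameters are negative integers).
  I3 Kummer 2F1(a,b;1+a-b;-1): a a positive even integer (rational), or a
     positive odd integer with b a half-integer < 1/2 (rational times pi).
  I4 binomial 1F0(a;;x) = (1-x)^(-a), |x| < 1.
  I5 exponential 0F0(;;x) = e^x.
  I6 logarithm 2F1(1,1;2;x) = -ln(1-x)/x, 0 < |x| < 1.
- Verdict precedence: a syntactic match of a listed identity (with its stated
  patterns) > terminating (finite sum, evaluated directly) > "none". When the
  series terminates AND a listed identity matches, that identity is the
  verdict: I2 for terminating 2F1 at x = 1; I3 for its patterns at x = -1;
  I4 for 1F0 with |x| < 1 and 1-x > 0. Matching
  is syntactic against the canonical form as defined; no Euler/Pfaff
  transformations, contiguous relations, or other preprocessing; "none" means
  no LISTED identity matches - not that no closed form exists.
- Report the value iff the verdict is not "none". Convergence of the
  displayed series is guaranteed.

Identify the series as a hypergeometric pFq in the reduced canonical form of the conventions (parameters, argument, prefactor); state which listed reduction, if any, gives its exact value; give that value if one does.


At argument -1: a 3F2 with upper {-8, -\frac{1}{4}, \frac{1}{6}}, lower {\frac{1}{2}, \frac{3}{2}}, scaled by C = \frac{10}{3}. Verdict: terminating. With -8 upstairs the series is a 9-term polynomial sum; evaluated term by term. Its exact value is -\frac{4096579665577}{2480511496320}.

The tell: from the first term \frac{10}{3}: the product of the first k integers (C = 10/3, x = -1) is k!.
Consecutive-term ratio: r(k) = -1 * (k-8) (k-\frac{1}{4}) (k+\frac{1}{6}) / [(k+\frac{1}{2}) (k+\frac{3}{2}) (k+1)] - rational; roots negated = parameters, x = -1, C = \frac{10}{3}.


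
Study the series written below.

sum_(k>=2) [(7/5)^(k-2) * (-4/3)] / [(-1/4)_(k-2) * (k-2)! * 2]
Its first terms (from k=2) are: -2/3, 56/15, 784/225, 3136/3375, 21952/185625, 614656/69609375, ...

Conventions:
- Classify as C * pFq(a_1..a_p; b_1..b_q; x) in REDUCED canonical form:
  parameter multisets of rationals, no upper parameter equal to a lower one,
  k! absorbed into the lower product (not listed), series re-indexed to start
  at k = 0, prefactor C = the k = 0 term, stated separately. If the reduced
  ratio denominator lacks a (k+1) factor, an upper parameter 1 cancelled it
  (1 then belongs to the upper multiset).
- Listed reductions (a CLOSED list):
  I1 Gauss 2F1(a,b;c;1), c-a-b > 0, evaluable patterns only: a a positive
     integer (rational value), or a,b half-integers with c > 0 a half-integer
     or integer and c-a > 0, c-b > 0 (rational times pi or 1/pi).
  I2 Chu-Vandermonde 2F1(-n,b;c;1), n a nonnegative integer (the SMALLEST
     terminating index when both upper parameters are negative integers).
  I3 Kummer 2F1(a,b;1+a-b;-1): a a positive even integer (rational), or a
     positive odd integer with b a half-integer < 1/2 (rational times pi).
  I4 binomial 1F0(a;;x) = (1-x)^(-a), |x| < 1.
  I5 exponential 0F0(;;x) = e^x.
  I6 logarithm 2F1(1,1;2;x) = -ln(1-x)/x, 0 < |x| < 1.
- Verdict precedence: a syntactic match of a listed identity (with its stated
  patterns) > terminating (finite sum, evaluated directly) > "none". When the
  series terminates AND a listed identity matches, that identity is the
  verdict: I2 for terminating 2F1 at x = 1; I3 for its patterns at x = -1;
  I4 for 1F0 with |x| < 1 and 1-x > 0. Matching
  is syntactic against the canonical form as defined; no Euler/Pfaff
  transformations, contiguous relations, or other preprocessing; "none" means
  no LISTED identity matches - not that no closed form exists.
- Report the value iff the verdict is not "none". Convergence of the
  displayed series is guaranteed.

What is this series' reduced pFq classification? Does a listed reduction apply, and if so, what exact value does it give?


This is -2/3 * 0F1(-; -1/4; 7/5) in reduced canonical form. Verdict: none here - no I1-I6 shape fits x = 7/5 with lower {-1/4}.

Key observation: with t_0 = -2/3, the constant factors (C = -2/3) combine into one prefactor.
Adjacent-term ratio: r(k) = (7/5) * 1 / [(k-1/4) (k+1)] - rational in k. x = (7/5); t_0 = -2/3; negate the roots.


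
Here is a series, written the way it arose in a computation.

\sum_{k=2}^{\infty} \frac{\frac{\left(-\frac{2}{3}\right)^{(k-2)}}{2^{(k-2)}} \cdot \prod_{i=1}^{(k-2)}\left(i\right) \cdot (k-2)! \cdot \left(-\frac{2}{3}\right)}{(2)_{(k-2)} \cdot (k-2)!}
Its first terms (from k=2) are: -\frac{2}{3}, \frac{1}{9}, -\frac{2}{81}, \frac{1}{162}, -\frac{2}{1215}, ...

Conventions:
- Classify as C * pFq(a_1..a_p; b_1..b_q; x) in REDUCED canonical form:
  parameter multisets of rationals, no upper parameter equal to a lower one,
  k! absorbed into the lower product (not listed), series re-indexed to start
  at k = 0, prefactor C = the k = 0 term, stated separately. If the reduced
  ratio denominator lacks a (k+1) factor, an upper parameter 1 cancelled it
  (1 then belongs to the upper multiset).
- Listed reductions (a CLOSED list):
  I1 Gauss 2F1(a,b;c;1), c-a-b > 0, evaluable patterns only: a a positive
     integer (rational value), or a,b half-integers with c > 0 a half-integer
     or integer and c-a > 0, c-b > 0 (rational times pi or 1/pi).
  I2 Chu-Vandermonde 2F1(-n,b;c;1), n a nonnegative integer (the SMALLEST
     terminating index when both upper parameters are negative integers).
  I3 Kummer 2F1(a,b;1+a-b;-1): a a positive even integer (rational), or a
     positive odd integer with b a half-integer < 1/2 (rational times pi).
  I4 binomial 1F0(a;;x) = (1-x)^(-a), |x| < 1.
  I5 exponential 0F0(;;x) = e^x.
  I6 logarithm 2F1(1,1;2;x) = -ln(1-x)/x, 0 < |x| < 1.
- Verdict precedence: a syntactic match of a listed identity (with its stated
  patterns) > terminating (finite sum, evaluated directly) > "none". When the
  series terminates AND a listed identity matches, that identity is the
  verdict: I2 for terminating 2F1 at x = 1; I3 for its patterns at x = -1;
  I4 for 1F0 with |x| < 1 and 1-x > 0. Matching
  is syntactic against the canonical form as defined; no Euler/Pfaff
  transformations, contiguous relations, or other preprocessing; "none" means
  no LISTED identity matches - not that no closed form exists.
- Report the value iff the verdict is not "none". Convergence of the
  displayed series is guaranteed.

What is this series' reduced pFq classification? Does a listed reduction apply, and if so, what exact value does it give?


Prefactor -\frac{2}{3}, argument -\frac{1}{3}: 2F1 with upper {1, 1} over lower {2}. Verdict: the logarithmic series (I6) fires (the logarithm: parameters (1,1;2), x = -\frac{1}{3}). Its exact value is \left(-2\right) \cdot \ln\left(\frac{4}{3}\right).

Key observation: x = -\frac{1}{3} and the factorial ratio (C = -2/3) (k+a-1)!/(a-1)! is a rising factorial (a)_k.
Step ratio: r(k) = -\frac{1}{3} * (k+1) (k+1) / [(k+2) (k+1)] - poly over poly, x = -\frac{1}{3} from leading terms; C = -\frac{2}{3} at k = 0.


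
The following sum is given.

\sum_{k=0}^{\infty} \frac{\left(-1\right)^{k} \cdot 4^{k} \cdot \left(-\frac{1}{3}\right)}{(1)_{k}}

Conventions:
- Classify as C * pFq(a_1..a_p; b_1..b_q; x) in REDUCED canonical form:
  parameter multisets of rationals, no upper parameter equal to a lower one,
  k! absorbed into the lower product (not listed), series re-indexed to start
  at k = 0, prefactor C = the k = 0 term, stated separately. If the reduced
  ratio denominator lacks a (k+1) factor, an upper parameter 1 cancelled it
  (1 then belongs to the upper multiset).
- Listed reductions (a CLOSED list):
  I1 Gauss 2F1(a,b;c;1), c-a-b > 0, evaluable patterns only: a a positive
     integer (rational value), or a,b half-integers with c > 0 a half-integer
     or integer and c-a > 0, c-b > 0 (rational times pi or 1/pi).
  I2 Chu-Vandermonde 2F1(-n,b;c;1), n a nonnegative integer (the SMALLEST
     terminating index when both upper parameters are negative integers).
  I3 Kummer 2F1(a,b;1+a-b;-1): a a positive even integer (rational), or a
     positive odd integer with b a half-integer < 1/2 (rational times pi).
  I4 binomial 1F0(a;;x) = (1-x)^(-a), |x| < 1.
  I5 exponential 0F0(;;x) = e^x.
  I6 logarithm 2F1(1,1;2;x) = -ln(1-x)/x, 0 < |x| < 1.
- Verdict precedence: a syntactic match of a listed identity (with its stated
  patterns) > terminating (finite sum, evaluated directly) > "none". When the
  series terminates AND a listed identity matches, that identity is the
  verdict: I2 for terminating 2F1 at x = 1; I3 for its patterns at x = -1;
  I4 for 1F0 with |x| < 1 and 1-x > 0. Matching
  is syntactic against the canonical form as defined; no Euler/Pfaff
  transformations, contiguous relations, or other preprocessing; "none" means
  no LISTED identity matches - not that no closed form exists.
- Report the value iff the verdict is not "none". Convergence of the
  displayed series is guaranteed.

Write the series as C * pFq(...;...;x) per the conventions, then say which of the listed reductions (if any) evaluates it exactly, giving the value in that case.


This is -\frac{1}{3} * 0F0(-; -; -4) in reduced canonical form. Verdict: exponential (I5) applies (the 0F0 exponential series at x = -4). Hence: \left(-\frac{1}{3}\right) \cdot e^{-4}.

The tell: from the first term -\frac{1}{3}: (1)_k (C = -1/3, x = -4) is k! itself.
Step ratio: r(k) = -4 * 1 / [(k+1)] - rational in k, leading ratio -4; with t_0 = -\frac{1}{3}, classification follows.


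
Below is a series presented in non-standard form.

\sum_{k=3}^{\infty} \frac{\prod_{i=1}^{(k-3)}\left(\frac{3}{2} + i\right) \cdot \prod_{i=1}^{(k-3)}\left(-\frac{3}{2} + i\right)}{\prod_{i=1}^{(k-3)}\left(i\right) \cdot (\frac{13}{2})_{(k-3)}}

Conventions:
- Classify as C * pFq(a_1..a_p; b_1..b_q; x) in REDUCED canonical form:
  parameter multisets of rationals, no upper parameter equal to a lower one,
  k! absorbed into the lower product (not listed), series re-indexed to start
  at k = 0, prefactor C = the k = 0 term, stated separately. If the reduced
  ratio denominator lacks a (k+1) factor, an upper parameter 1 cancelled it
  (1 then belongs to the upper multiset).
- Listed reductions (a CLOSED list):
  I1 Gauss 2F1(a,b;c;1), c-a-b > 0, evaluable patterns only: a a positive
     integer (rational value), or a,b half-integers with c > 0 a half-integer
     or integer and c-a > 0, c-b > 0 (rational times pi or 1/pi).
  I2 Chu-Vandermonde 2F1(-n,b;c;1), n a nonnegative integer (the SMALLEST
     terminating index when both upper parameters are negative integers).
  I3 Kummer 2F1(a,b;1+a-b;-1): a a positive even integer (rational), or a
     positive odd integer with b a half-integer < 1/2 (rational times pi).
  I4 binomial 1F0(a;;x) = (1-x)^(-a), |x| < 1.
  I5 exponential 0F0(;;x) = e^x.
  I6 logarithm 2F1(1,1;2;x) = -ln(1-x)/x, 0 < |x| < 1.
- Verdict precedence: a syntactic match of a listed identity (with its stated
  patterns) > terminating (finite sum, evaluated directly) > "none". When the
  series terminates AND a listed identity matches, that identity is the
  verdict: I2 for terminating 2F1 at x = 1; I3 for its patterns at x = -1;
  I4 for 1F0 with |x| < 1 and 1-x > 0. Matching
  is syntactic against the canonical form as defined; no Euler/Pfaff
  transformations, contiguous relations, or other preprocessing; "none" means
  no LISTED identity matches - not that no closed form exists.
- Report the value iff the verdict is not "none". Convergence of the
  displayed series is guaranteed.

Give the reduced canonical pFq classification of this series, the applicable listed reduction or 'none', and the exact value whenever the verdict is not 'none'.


Classification (C = 1): 2F1 with upper {-\frac{1}{2}, \frac{5}{2}}, lower {\frac{13}{2}}, argument x = 1. Verdict: Gauss (I1, half-integer pattern) fires (x = 1; upper {-\frac{1}{2}, \frac{5}{2}} half-integers, c = \frac{13}{2} in the evaluable pattern). Value: \frac{8085}{32768} \cdot \pi.

Key observation: with t_0 = 1, the running product (C = 1, x = 1) telescopes to a rising factorial.
Ratio: r(k) = 1 * (k-\frac{1}{2}) (k+\frac{5}{2}) / [(k+\frac{13}{2}) (k+1)] - rational in k. x = 1; t_0 = 1; negate the roots.


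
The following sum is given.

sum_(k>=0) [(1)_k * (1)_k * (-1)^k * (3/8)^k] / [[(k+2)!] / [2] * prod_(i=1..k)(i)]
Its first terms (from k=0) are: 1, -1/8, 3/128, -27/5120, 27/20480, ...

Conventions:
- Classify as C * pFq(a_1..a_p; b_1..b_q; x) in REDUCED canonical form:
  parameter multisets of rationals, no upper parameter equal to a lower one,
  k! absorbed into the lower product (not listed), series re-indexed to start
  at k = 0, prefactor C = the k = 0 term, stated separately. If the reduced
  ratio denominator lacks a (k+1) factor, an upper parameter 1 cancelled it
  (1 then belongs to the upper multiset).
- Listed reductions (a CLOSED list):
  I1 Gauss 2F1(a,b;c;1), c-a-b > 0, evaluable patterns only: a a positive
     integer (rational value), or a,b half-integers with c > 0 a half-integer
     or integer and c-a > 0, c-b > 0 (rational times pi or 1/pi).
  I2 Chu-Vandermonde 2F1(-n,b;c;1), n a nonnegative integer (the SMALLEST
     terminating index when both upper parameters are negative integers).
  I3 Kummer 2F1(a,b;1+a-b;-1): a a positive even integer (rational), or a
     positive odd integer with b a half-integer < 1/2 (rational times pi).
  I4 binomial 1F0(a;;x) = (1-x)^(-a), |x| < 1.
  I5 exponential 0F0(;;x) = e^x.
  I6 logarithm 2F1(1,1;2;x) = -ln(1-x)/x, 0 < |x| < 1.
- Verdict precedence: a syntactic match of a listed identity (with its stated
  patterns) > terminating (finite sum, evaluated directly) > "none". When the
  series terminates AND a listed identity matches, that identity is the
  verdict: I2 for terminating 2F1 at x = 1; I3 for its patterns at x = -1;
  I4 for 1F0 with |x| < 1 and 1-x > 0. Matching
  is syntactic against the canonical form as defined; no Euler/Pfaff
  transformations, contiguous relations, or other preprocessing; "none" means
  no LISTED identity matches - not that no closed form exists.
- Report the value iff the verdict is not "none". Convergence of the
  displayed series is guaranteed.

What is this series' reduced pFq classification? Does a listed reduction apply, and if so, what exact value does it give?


Classification (C = 1): 2F1 with upper {1, 1}, lower {3}, argument x = -3/8. Verdict: none - at argument -3/8 the multisets {1, 1} ; {3} match no listed identity.

Key observation: with t_0 = 1, the (-1)^k factor (prefactor 1) folds into the argument's sign.
Step ratio: r(k) = (-3/8) * (k+1) (k+1) / [(k+3) (k+1)] - rational in k, leading ratio (-3/8); with t_0 = 1, classification follows.


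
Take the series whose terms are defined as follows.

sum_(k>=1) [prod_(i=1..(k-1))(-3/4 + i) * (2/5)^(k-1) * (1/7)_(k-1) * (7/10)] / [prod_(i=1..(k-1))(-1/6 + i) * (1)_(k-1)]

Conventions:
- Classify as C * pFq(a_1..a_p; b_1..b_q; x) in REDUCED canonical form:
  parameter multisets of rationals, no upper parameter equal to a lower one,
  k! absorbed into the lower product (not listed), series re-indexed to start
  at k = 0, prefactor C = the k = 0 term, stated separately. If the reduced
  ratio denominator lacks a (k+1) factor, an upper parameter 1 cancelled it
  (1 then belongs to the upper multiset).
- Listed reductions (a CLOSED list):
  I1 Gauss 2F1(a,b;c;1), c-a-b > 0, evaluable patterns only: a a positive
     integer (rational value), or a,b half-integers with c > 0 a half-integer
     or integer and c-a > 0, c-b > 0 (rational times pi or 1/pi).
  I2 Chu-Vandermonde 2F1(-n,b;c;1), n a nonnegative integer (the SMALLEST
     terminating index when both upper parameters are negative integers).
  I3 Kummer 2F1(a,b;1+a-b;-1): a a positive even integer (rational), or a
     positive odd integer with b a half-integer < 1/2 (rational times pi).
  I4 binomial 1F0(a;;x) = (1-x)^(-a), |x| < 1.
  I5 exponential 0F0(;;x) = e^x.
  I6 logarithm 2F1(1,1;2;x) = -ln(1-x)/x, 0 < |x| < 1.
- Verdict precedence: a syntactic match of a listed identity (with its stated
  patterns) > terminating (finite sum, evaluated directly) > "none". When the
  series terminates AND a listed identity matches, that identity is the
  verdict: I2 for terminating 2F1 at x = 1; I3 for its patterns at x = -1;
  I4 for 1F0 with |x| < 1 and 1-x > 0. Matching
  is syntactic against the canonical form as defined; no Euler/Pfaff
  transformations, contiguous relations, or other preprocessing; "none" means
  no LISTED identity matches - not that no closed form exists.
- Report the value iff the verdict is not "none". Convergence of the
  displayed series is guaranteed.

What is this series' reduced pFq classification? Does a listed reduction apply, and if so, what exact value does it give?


The tell: x = (2/5) and the lower running product (prefactor 7/10) is a rising factorial.
Step ratio: r(k) = (2/5) * (k+1/7) (k+1/4) / [(k+5/6) (k+1)] ; factor over Q: parameters, x = (2/5), and C = 7/10.

This is 7/10 * 2F1(1/7, 1/4; 5/6; 2/5) in reduced canonical form. Verdict: none - at argument 2/5 the multisets {1/7, 1/4} ; {5/6} match no listed identity.


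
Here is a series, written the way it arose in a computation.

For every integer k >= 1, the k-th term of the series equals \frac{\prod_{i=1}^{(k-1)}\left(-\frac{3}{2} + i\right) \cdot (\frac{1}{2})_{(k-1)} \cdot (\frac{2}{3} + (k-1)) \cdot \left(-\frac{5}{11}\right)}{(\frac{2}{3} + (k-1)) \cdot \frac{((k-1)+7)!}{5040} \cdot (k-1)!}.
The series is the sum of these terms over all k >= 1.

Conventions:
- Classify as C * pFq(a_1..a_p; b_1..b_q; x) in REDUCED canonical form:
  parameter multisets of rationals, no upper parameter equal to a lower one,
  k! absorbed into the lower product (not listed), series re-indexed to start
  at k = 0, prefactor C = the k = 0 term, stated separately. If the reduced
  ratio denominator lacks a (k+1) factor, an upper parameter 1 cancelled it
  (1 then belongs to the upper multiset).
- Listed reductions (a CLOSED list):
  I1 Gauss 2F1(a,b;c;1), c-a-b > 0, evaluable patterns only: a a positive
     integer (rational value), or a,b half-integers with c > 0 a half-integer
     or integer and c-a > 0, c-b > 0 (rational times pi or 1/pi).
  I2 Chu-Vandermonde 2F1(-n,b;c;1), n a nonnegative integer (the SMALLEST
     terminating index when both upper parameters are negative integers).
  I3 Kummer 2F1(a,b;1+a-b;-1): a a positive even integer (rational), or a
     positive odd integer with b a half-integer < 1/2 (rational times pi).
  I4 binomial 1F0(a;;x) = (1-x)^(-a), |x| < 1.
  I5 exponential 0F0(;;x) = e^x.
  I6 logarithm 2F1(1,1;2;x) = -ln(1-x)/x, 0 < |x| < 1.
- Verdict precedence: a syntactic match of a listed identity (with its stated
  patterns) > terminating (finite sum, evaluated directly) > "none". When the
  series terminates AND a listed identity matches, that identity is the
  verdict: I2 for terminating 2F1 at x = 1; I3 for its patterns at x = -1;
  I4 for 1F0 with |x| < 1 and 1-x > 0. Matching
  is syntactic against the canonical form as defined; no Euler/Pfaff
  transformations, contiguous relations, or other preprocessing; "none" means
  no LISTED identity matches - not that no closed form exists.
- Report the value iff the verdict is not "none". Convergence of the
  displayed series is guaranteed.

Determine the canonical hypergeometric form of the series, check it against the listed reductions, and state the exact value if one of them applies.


At argument 1: a 2F1 with upper {-\frac{1}{2}, \frac{1}{2}}, lower {8}, scaled by C = -\frac{5}{11}. Verdict: this is Gauss (I1, half-integer pattern) (x = 1; upper {-\frac{1}{2}, \frac{1}{2}} half-integers, c = 8 in the evaluable pattern). Its exact value is \left(-\frac{8388608}{6073353}\right) / \pi.

Key observation: t_0 = -\frac{5}{11} here, and the denominator's factorial ratio (C = -5/11) is a lower Pochhammer.
Step ratio: r(k) = 1 * (k-\frac{1}{2}) (k+\frac{1}{2}) / [(k+8) (k+1)] - poly over poly, x = 1 from leading terms; C = -\frac{5}{11} at k = 0.


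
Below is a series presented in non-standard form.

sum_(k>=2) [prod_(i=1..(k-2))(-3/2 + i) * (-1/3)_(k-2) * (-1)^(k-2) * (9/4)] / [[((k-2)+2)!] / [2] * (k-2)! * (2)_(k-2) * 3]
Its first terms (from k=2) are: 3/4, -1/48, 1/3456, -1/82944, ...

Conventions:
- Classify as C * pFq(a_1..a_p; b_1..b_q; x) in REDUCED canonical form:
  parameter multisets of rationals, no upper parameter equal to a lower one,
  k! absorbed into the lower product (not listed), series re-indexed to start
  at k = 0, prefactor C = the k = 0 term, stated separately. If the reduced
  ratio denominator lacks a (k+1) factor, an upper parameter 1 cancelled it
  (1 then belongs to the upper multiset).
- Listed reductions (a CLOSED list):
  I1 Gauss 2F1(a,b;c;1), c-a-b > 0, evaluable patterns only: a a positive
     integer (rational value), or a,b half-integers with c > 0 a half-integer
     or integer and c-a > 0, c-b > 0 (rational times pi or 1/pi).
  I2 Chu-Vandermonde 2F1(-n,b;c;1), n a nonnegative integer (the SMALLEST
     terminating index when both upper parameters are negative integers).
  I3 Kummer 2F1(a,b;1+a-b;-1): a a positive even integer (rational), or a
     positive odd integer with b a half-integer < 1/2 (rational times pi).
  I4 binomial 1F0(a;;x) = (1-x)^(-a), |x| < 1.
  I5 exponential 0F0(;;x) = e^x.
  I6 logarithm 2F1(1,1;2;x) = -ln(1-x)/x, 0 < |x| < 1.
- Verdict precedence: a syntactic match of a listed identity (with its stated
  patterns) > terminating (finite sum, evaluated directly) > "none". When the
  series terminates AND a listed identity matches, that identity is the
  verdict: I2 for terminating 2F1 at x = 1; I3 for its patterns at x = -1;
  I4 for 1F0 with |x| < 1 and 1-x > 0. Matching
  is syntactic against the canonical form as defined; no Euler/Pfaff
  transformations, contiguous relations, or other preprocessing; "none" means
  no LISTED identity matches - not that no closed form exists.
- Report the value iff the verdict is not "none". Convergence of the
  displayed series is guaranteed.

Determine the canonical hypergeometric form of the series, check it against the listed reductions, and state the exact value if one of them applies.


Reduced: x = -1, 2F2, upper = {-1/2, -1/3}, lower = {2, 3}, C = 3/4. Verdict: none - at argument -1 the multisets {-1/2, -1/3} ; {2, 3} match no listed identity.

The tell: x = (-1) and the denominator's factorial ratio (C = 3/4, x = -1) is a lower Pochhammer.
Consecutive-term ratio: r(k) = (-1) * (k-1/2) (k-1/3) / [(k+2) (k+3) (k+1)] - rational; roots negated = parameters, x = (-1), C = 3/4.


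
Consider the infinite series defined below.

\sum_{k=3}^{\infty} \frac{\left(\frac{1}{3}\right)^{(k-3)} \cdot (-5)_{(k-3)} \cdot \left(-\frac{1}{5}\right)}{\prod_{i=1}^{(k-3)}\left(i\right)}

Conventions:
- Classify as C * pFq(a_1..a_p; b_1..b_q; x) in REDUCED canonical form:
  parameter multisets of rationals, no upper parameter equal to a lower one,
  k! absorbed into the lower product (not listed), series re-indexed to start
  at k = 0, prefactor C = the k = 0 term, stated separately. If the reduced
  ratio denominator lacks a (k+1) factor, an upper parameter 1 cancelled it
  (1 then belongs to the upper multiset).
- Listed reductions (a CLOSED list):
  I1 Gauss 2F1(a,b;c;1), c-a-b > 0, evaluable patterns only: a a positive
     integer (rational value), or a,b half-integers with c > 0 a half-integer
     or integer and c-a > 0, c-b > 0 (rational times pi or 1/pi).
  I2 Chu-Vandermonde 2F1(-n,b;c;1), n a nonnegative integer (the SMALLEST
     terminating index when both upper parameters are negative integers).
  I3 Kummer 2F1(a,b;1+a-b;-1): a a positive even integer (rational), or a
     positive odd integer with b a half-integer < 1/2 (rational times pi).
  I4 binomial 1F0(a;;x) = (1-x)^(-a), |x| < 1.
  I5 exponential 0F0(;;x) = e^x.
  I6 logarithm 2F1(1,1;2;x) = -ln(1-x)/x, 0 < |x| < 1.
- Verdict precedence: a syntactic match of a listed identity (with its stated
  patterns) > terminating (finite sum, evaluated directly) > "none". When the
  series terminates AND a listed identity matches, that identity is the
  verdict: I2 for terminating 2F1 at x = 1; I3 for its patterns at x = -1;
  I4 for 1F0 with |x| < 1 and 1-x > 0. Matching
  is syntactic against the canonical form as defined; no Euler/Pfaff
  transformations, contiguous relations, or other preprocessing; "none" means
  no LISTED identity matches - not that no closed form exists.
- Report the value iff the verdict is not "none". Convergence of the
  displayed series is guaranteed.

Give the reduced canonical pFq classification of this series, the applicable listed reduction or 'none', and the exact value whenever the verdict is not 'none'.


This is -\frac{1}{5} * 1F0(-5; -; \frac{1}{3}) in reduced canonical form. Verdict (x = \frac{1}{3}): the I4 binomial reduction applies (the 1F0 binomial series: exponent 5, x = \frac{1}{3}). Exact value: -\frac{32}{1215}.

Key step: t_0 = -\frac{1}{5} here, and the product of the first k integers (prefactor -1/5) is k!.
Consecutive-term ratio: r(k) = \frac{1}{3} * (k-5) / [(k+1)] - rational; roots negated = parameters, x = \frac{1}{3}, C = -\frac{1}{5}.


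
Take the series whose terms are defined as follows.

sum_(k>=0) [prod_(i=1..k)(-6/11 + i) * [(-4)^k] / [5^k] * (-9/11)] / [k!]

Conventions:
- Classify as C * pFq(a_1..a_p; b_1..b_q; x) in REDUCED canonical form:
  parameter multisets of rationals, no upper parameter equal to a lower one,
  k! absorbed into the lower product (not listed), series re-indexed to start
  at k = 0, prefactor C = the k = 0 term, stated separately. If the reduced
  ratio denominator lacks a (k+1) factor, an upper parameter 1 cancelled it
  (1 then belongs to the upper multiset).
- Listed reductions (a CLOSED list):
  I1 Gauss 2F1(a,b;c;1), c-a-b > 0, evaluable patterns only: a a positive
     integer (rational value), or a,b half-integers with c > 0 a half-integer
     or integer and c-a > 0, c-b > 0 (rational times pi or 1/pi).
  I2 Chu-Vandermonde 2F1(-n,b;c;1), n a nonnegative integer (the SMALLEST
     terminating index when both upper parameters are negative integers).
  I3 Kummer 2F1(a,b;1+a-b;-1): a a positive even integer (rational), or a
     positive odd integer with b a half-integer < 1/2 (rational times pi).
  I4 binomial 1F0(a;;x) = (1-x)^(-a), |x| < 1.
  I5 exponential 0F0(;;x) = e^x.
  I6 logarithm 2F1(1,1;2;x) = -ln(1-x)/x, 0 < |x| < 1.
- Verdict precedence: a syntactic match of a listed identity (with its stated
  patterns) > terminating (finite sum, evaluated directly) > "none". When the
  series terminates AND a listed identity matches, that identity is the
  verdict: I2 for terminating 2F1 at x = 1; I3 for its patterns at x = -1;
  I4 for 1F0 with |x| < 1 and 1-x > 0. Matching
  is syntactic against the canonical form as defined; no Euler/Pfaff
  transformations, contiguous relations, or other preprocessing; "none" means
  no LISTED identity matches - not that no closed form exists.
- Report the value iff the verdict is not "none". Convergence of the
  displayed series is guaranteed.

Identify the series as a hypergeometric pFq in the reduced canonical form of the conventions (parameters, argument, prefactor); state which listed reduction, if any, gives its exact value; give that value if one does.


At argument -4/5: a 1F0 with upper {5/11}, lower {-}, scaled by C = -9/11. Verdict: this is the binomial series (I4) (the 1F0 binomial series: exponent -5/11, x = -4/5). Value: (-9/11) * (9/5)^(-5/11).

The tell: t_0 = -9/11 here, and the running product (C = -9/11) telescopes to a rising factorial.
Step ratio: r(k) = (-4/5) * (k+5/11) / [(k+1)] ; factor over Q: parameters, x = (-4/5), and C = -9/11.


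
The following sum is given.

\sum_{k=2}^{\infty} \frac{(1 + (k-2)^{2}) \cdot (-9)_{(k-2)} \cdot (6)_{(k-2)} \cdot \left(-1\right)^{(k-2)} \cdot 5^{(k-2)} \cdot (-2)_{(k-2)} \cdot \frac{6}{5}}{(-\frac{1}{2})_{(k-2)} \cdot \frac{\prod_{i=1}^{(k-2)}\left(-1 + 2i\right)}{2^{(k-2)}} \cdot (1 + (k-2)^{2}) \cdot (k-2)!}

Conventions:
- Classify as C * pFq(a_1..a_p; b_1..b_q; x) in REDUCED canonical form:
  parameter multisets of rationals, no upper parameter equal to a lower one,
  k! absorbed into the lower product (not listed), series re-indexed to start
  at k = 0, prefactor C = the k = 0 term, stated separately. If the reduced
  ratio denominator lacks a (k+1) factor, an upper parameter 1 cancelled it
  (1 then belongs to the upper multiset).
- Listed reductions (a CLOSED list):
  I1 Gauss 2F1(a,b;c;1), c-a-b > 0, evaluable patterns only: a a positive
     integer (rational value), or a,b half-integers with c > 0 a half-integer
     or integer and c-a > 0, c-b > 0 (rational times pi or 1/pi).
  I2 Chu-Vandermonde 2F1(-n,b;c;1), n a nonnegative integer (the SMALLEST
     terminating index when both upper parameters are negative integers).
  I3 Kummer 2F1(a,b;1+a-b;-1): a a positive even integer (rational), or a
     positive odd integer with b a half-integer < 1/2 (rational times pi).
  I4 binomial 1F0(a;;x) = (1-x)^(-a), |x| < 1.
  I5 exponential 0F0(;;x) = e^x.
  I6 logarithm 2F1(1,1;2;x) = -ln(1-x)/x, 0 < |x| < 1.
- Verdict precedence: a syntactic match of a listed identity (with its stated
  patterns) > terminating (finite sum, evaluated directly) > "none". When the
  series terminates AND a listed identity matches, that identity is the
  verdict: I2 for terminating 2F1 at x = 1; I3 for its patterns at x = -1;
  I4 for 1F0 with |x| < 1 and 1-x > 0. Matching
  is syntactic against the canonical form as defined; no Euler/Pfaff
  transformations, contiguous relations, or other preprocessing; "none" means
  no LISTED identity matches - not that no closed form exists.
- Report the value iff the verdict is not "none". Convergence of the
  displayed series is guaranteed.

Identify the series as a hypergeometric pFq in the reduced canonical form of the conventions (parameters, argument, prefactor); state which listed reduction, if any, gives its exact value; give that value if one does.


First insight: x = -5 and the lower odd product (C = 6/5, x = -5) is 2^k (1/2)_k.
Term ratio: r(k) = -5 * (k-9) (k-2) (k+6) / [(k-\frac{1}{2}) (k+\frac{1}{2}) (k+1)] ; factor over Q: parameters, x = -5, and C = \frac{6}{5}.

At argument -5: a 3F2 with upper {-9, -2, 6}, lower {-\frac{1}{2}, \frac{1}{2}}, scaled by C = \frac{6}{5}. Verdict: terminating - upper parameter -2 makes this a finite sum (last index 2), evaluated exactly. Its exact value is -\frac{2406234}{5}.


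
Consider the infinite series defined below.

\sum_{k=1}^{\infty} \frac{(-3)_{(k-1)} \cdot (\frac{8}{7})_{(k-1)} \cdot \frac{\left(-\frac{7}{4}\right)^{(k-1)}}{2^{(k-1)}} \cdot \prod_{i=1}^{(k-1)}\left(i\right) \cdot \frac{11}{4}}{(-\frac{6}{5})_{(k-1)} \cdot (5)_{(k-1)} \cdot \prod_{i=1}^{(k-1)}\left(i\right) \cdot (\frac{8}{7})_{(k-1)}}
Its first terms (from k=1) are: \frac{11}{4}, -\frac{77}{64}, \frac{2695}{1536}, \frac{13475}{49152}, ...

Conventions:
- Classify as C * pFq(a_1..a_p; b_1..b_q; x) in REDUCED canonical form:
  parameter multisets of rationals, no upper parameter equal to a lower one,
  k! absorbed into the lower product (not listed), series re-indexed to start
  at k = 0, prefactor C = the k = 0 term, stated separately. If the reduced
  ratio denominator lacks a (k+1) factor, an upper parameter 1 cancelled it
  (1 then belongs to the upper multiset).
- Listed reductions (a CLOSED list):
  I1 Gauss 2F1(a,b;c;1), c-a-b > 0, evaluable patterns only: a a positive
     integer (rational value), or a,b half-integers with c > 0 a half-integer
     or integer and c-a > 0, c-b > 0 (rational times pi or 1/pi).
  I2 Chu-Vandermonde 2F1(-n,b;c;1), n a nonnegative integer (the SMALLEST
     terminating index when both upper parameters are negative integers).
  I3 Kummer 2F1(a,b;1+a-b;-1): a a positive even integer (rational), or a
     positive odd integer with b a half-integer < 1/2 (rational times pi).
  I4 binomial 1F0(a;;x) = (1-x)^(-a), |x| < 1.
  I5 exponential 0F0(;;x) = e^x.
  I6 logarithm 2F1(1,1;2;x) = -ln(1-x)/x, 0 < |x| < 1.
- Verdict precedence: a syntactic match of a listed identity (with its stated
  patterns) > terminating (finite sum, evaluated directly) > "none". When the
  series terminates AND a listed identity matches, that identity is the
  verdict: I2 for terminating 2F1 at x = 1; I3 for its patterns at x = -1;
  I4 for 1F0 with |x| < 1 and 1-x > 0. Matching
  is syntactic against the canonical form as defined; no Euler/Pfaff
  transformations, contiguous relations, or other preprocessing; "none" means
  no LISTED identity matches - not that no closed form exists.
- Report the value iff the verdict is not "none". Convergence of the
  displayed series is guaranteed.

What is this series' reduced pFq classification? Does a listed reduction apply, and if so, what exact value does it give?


The tell: x = -\frac{7}{8} and the parameter 8/7 appears in both the upper and lower lists and cancels.
Ratio: r(k) = -\frac{7}{8} * (k-3) (k+1) / [(k-\frac{6}{5}) (k+5) (k+1)] - rational in k. x = -\frac{7}{8}; t_0 = \frac{11}{4}; negate the roots.

Canonical form: C = \frac{11}{4} times 2F2 with upper {-3, 1}, lower {-\frac{6}{5}, 5}, x = -\frac{7}{8}. Verdict: terminating at k = 3: the factor (-3)_k kills every later term; summing the 4 survivors is exact. Value: \frac{175747}{49152}.


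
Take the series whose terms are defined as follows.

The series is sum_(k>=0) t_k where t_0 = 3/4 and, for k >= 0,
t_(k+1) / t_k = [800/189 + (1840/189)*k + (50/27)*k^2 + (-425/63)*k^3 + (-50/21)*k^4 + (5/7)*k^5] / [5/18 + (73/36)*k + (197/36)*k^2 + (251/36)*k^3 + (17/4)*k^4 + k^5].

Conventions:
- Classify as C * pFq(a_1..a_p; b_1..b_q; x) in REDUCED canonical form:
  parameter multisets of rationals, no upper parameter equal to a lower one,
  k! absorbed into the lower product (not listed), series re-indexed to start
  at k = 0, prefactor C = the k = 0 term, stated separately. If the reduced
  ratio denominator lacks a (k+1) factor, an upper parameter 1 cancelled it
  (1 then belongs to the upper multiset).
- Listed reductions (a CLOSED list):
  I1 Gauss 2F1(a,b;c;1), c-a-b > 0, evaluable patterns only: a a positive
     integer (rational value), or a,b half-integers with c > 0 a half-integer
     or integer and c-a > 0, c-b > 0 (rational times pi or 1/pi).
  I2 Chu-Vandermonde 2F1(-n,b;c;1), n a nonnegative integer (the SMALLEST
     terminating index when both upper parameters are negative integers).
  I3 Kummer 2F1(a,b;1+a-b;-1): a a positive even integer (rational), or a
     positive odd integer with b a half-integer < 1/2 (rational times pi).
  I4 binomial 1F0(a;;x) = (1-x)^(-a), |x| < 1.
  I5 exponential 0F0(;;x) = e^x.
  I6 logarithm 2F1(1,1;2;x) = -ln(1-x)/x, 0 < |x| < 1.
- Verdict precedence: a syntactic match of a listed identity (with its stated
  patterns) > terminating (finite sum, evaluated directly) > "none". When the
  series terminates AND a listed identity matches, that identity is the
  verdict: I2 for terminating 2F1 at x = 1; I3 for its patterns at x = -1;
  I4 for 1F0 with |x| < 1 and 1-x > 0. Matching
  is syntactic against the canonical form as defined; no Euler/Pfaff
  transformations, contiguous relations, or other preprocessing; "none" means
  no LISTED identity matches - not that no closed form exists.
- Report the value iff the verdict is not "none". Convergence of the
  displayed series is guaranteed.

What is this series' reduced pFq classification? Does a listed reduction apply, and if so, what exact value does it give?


x = 5/7 here; the reduced form reads 3F2, upper {-5, -4/3, 4/3}, lower {1/3, 5/4}, C = 3/4. Verdict: terminating - upper -5 stops the sum at k = 5; the 6 terms are added exactly. Sum: 3564691201549/227451752892.

First insight: t_0 being 3/4, the ratio is unreduced: k + 2/3 divides both sides (C = 3/4).
Term ratio: r(k) = (5/7) * (k-5) (k-4/3) (k+4/3) / [(k+1/3) (k+5/4) (k+1)] - rational in k, leading ratio (5/7); with t_0 = 3/4, classification follows.
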